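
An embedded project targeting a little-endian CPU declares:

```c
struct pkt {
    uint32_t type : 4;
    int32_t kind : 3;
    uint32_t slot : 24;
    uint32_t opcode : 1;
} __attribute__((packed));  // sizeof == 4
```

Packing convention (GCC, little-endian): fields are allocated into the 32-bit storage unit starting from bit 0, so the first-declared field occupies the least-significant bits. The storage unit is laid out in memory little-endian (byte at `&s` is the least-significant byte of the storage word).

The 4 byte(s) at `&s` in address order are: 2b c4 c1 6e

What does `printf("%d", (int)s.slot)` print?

14517128

[0]=0x2b [1]=0xc4 [2]=0xc1 [3]=0x6e (little-endian) → word 0x6ec1c42b
type [0+:4] = (word>>0) & 0xf = 11
kind [4+:3] = (word>>4) & 0x7 = 2
slot [7+:24] = (word>>7) & 0xffffff = 14517128  ←
opcode [31+:1] = (word>>31) & 0x1 = 0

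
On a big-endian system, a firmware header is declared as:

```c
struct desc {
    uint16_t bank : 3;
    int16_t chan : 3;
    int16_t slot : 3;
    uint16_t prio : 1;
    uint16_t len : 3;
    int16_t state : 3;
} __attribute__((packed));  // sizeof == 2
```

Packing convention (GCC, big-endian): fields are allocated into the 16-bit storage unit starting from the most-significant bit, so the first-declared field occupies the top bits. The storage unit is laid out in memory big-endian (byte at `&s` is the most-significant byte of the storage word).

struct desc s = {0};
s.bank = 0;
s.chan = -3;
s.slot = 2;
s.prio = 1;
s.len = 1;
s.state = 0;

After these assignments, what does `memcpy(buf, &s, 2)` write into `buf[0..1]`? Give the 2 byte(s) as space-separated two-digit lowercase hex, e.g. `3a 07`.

bank:3 = 0 → 0x0 << 13 → word 0x0000
chan:3 = -3 → 0x5 << 10 → word 0x1400
slot:3 = 2 → 0x2 << 7 → word 0x1500
prio:1 = 1 → 0x1 << 6 → word 0x1540
len:3 = 1 → 0x1 << 3 → word 0x1548
state:3 = 0 → 0x0 << 0 → word 0x1548
word = 0x1548 → big-endian bytes:
  [0]=0x15  [1]=0x48

15 48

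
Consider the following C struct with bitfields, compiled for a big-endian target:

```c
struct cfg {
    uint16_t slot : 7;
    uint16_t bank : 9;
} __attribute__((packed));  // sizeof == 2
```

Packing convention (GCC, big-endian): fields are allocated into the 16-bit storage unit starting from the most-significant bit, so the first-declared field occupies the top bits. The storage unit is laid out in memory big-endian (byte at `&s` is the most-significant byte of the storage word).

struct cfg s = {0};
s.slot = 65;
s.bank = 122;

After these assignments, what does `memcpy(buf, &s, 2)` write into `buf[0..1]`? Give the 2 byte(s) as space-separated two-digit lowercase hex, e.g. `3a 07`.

[9+:7] slot=65 & 0x7f = 0x41; word=0x8200
[0+:9] bank=122 & 0x1ff = 0x7a; word=0x827a
word = 0x827a → big-endian bytes:
  [0]=0x82  [1]=0x7a

82 7a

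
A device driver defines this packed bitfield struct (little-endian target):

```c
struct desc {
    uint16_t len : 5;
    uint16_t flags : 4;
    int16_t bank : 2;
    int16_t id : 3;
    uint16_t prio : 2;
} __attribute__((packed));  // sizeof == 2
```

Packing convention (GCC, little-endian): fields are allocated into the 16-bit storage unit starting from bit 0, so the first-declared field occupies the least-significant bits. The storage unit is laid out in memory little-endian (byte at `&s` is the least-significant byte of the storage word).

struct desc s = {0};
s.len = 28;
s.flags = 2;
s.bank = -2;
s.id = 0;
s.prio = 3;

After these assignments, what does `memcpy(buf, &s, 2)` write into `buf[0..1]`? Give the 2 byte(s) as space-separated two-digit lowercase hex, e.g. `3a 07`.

5c c4

len:5 = 28 → 0x1c << 0 → word 0x001c
flags:4 = 2 → 0x2 << 5 → word 0x005c
bank:2 = -2 → 0x2 << 9 → word 0x045c
id:3 = 0 → 0x0 << 11 → word 0x045c
prio:2 = 3 → 0x3 << 14 → word 0xc45c
word = 0xc45c → little-endian bytes:
  [0]=0x5c  [1]=0xc4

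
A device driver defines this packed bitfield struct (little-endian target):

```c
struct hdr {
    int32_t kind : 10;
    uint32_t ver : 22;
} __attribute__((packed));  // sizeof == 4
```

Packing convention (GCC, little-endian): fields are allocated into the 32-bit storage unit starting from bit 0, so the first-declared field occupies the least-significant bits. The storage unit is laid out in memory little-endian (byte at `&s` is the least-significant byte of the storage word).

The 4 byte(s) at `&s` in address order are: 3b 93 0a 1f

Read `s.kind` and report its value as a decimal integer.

-197

[0]=0x3b [1]=0x93 [2]=0x0a [3]=0x1f (little-endian) → word 0x1f0a933b
kind [0+:10] = (word>>0) & 0x3ff = 827  ←
ver [10+:22] = (word>>10) & 0x3fffff = 508580
kind signed 10b, MSB=1: 827 - 1024 = -197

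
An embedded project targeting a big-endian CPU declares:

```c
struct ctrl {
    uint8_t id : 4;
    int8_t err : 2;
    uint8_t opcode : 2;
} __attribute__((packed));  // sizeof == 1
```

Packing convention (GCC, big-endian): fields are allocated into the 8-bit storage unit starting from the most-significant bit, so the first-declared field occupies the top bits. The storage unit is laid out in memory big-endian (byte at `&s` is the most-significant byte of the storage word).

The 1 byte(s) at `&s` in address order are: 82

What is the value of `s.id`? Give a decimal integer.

[0]=0x82 (big-endian) → word 0x82
id:4 @ bit 4 → (0x82>>4)&0xf = 0x8  ←
err:2 @ bit 2 → (0x82>>2)&0x3 = 0x0
opcode:2 @ bit 0 → (0x82>>0)&0x3 = 0x2

8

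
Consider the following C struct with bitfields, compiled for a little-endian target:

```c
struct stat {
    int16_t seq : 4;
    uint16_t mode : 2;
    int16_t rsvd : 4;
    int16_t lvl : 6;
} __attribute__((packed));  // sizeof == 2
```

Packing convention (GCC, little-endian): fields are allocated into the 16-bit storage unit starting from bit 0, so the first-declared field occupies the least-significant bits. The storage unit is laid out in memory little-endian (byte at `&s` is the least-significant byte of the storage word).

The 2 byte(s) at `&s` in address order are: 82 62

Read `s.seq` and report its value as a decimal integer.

[0]=0x82 [1]=0x62 (little-endian) → word 0x6282
seq:4 @ bit 0 → (0x6282>>0)&0xf = 0x2  ←
mode:2 @ bit 4 → (0x6282>>4)&0x3 = 0x0
rsvd:4 @ bit 6 → (0x6282>>6)&0xf = 0xa
lvl:6 @ bit 10 → (0x6282>>10)&0x3f = 0x18
seq signed 4b, MSB=0: value = 2

2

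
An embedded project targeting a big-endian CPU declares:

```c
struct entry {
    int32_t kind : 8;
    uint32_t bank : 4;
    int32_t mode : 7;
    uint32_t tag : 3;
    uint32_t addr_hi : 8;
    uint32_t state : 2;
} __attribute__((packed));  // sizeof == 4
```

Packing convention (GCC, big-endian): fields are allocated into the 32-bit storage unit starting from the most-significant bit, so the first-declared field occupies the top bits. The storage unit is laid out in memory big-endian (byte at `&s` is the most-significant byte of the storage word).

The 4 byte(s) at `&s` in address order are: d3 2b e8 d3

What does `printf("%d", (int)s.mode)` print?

[0]=0xd3 [1]=0x2b [2]=0xe8 [3]=0xd3 (big-endian) → word 0xd32be8d3
kind [24+:8] = (word>>24) & 0xff = 211
bank [20+:4] = (word>>20) & 0xf = 2
mode [13+:7] = (word>>13) & 0x7f = 95  ←
tag [10+:3] = (word>>10) & 0x7 = 2
addr_hi [2+:8] = (word>>2) & 0xff = 52
state [0+:2] = (word>>0) & 0x3 = 3
mode signed 7b, MSB=1: 95 - 128 = -33

-33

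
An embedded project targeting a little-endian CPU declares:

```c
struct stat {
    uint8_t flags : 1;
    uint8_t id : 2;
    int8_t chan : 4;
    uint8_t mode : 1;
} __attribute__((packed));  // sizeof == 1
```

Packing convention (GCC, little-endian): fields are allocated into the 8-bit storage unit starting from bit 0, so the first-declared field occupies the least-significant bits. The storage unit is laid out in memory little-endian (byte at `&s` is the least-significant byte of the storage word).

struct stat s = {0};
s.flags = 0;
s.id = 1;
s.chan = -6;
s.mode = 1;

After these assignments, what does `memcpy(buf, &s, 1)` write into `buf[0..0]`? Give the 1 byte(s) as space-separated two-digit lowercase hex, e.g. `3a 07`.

[0+:1] flags=0 & 0x1 = 0x0; word=0x00
[1+:2] id=1 & 0x3 = 0x1; word=0x02
[3+:4] chan=-6 & 0xf = 0xa; word=0x52
[7+:1] mode=1 & 0x1 = 0x1; word=0xd2
word = 0xd2 → little-endian bytes:
  [0]=0xd2

d2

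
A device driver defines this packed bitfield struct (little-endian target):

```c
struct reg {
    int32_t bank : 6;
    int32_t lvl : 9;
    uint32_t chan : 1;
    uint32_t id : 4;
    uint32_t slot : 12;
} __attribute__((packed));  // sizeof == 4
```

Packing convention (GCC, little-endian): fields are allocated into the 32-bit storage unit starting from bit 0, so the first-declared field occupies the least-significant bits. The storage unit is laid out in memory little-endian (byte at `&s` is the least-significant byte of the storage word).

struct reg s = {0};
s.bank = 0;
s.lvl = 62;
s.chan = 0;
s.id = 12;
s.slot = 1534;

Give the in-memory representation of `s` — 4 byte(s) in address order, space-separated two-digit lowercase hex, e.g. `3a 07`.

80 0f ec 5f

bank (6b) val=0 bits=0x0 at bit 0: 0x00000000
lvl (9b) val=62 bits=0x3e at bit 6: 0x00000f80
chan (1b) val=0 bits=0x0 at bit 15: 0x00000f80
id (4b) val=12 bits=0xc at bit 16: 0x000c0f80
slot (12b) val=1534 bits=0x5fe at bit 20: 0x5fec0f80
word = 0x5fec0f80 → little-endian bytes:
  [0]=0x80  [1]=0x0f  [2]=0xec  [3]=0x5f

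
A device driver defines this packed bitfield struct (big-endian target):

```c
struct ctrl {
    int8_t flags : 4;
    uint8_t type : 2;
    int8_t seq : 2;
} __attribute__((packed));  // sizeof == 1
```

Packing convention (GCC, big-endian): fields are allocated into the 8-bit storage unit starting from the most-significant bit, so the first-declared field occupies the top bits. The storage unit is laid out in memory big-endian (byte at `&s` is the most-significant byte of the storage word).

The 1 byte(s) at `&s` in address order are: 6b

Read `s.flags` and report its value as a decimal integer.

6

[0]=0x6b (big-endian) → word 0x6b
flags [4+:4] = (word>>4) & 0xf = 6  ←
type [2+:2] = (word>>2) & 0x3 = 2
seq [0+:2] = (word>>0) & 0x3 = 3
flags signed 4b, MSB=0: value = 6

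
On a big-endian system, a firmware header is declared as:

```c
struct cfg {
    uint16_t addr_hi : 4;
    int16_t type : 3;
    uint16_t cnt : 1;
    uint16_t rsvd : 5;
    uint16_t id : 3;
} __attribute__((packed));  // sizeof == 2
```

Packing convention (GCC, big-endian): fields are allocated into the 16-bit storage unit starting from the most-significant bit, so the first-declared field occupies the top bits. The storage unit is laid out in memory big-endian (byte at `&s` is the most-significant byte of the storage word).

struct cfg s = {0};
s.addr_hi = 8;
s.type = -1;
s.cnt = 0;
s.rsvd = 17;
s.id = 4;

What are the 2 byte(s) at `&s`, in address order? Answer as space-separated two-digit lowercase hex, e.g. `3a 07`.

8e 8c

addr_hi:4 = 8 → 0x8 << 12 → word 0x8000
type:3 = -1 → 0x7 << 9 → word 0x8e00
cnt:1 = 0 → 0x0 << 8 → word 0x8e00
rsvd:5 = 17 → 0x11 << 3 → word 0x8e88
id:3 = 4 → 0x4 << 0 → word 0x8e8c
word = 0x8e8c → big-endian bytes:
  [0]=0x8e  [1]=0x8c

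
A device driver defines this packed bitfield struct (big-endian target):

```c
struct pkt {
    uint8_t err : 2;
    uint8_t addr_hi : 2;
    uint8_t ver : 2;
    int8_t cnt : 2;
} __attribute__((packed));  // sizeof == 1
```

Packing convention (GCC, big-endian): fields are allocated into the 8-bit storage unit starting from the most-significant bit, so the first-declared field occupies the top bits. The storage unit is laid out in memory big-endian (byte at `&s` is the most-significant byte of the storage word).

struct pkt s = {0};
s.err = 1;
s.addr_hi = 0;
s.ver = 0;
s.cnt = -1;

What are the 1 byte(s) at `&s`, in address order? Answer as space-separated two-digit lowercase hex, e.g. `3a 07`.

43

[6+:2] err=1 & 0x3 = 0x1; word=0x40
[4+:2] addr_hi=0 & 0x3 = 0x0; word=0x40
[2+:2] ver=0 & 0x3 = 0x0; word=0x40
[0+:2] cnt=-1 & 0x3 = 0x3; word=0x43
word = 0x43 → big-endian bytes:
  [0]=0x43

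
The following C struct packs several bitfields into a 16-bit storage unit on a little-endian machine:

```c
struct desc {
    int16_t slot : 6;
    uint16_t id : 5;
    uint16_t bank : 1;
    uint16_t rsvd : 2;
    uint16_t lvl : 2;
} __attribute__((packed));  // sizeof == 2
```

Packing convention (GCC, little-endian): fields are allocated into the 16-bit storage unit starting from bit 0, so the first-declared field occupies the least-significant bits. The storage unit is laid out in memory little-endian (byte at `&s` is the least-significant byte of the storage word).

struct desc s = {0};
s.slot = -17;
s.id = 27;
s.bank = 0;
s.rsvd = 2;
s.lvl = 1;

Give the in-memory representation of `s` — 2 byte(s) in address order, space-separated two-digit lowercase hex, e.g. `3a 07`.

ef 66

slot:6 = -17 → 0x2f << 0 → word 0x002f
id:5 = 27 → 0x1b << 6 → word 0x06ef
bank:1 = 0 → 0x0 << 11 → word 0x06ef
rsvd:2 = 2 → 0x2 << 12 → word 0x26ef
lvl:2 = 1 → 0x1 << 14 → word 0x66ef
word = 0x66ef → little-endian bytes:
  [0]=0xef  [1]=0x66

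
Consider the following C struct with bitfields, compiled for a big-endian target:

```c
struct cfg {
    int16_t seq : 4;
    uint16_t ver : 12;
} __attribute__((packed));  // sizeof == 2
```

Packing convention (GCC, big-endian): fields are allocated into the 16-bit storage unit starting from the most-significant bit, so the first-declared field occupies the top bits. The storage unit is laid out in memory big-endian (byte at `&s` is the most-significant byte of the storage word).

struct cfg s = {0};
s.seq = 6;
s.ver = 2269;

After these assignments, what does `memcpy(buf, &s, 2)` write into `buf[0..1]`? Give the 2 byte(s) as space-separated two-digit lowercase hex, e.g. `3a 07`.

[12+:4] seq=6 & 0xf = 0x6; word=0x6000
[0+:12] ver=2269 & 0xfff = 0x8dd; word=0x68dd
word = 0x68dd → big-endian bytes:
  [0]=0x68  [1]=0xdd

68 dd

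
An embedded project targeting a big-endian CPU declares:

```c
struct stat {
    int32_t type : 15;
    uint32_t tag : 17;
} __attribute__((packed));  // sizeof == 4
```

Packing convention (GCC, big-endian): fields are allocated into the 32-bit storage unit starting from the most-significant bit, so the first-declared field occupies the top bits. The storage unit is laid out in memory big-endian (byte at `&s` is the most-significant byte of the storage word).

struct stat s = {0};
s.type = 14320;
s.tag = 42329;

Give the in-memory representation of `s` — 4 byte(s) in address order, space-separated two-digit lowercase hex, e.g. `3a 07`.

type (15b) val=14320 bits=0x37f0 at bit 17: 0x6fe00000
tag (17b) val=42329 bits=0xa559 at bit 0: 0x6fe0a559
word = 0x6fe0a559 → big-endian bytes:
  [0]=0x6f  [1]=0xe0  [2]=0xa5  [3]=0x59

6f e0 a5 59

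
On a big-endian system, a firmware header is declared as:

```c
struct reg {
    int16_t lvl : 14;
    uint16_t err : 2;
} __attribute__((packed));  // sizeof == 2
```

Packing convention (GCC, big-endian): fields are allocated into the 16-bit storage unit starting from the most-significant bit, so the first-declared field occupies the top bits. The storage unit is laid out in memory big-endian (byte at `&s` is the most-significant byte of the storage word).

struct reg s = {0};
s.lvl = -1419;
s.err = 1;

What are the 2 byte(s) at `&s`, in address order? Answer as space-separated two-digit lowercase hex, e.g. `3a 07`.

[2+:14] lvl=-1419 & 0x3fff = 0x3a75; word=0xe9d4
[0+:2] err=1 & 0x3 = 0x1; word=0xe9d5
word = 0xe9d5 → big-endian bytes:
  [0]=0xe9  [1]=0xd5

e9 d5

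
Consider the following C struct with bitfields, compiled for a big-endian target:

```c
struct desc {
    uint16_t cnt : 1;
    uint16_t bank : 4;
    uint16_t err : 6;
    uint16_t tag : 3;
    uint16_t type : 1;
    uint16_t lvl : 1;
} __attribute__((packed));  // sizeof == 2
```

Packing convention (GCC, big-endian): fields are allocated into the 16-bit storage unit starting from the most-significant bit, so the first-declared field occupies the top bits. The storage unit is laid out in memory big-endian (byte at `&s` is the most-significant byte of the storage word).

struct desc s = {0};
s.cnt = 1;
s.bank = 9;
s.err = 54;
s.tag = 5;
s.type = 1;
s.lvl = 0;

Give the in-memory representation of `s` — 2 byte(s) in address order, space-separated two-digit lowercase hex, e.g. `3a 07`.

cnt:1 = 1 → 0x1 << 15 → word 0x8000
bank:4 = 9 → 0x9 << 11 → word 0xc800
err:6 = 54 → 0x36 << 5 → word 0xcec0
tag:3 = 5 → 0x5 << 2 → word 0xced4
type:1 = 1 → 0x1 << 1 → word 0xced6
lvl:1 = 0 → 0x0 << 0 → word 0xced6
word = 0xced6 → big-endian bytes:
  [0]=0xce  [1]=0xd6

ce d6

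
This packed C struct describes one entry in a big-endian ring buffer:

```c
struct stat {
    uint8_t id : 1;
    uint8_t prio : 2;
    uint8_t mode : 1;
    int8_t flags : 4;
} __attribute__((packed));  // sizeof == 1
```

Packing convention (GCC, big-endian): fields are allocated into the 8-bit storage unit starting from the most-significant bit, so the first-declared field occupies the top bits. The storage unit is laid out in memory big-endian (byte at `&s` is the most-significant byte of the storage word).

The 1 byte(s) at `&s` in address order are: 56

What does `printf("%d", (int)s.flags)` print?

6

[0]=0x56 (big-endian) → word 0x56
id:1 @ bit 7 → (0x56>>7)&0x1 = 0x0
prio:2 @ bit 5 → (0x56>>5)&0x3 = 0x2
mode:1 @ bit 4 → (0x56>>4)&0x1 = 0x1
flags:4 @ bit 0 → (0x56>>0)&0xf = 0x6  ←
flags signed 4b, MSB=0: value = 6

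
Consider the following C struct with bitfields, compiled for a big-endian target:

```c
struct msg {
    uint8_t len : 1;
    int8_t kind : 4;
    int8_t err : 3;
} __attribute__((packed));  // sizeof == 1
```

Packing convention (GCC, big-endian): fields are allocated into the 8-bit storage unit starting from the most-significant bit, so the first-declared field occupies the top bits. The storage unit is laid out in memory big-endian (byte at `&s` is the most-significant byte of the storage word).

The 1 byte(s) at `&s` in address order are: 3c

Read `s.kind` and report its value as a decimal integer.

[0]=0x3c (big-endian) → word 0x3c
len:1 @ bit 7 → (0x3c>>7)&0x1 = 0x0
kind:4 @ bit 3 → (0x3c>>3)&0xf = 0x7  ←
err:3 @ bit 0 → (0x3c>>0)&0x7 = 0x4
kind signed 4b, MSB=0: value = 7

7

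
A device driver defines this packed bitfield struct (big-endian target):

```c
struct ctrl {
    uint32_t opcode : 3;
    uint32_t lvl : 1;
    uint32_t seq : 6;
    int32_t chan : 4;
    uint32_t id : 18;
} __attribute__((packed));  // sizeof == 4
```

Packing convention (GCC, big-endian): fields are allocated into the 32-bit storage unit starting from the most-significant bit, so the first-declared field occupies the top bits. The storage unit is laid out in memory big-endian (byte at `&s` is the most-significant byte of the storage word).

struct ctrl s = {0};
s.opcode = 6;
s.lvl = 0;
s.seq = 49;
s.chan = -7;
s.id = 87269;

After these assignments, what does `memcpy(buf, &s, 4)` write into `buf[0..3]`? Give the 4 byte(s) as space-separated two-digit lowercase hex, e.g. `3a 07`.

cc 65 54 e5

opcode (3b) val=6 bits=0x6 at bit 29: 0xc0000000
lvl (1b) val=0 bits=0x0 at bit 28: 0xc0000000
seq (6b) val=49 bits=0x31 at bit 22: 0xcc400000
chan (4b) val=-7 bits=0x9 at bit 18: 0xcc640000
id (18b) val=87269 bits=0x154e5 at bit 0: 0xcc6554e5
word = 0xcc6554e5 → big-endian bytes:
  [0]=0xcc  [1]=0x65  [2]=0x54  [3]=0xe5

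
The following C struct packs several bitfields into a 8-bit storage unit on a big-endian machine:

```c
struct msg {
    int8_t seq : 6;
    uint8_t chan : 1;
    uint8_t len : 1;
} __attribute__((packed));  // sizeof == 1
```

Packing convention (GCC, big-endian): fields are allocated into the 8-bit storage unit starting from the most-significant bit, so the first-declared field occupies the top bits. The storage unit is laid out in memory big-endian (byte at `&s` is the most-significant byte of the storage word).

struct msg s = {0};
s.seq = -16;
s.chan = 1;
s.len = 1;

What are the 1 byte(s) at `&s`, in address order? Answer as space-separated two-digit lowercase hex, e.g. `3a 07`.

[2+:6] seq=-16 & 0x3f = 0x30; word=0xc0
[1+:1] chan=1 & 0x1 = 0x1; word=0xc2
[0+:1] len=1 & 0x1 = 0x1; word=0xc3
word = 0xc3 → big-endian bytes:
  [0]=0xc3

c3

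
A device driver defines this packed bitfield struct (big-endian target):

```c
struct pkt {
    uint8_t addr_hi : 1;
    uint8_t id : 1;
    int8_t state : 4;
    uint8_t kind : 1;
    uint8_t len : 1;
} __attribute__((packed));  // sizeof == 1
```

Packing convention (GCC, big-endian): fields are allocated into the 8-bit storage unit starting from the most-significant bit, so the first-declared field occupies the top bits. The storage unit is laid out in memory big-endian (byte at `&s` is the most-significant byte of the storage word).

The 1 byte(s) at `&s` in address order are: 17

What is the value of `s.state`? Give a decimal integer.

5

[0]=0x17 (big-endian) → word 0x17
addr_hi:1 @ bit 7 → (0x17>>7)&0x1 = 0x0
id:1 @ bit 6 → (0x17>>6)&0x1 = 0x0
state:4 @ bit 2 → (0x17>>2)&0xf = 0x5  ←
kind:1 @ bit 1 → (0x17>>1)&0x1 = 0x1
len:1 @ bit 0 → (0x17>>0)&0x1 = 0x1
state signed 4b, MSB=0: value = 5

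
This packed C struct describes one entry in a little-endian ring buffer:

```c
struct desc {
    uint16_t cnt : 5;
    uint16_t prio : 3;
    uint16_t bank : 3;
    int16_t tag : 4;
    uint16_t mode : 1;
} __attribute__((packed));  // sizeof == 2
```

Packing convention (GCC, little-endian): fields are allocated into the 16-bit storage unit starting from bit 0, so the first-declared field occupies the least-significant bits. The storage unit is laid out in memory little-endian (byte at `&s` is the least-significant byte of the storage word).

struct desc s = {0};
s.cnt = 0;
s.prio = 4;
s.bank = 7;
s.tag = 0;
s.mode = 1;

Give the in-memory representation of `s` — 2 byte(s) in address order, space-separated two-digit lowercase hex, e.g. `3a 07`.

80 87

cnt:5 = 0 → 0x0 << 0 → word 0x0000
prio:3 = 4 → 0x4 << 5 → word 0x0080
bank:3 = 7 → 0x7 << 8 → word 0x0780
tag:4 = 0 → 0x0 << 11 → word 0x0780
mode:1 = 1 → 0x1 << 15 → word 0x8780
word = 0x8780 → little-endian bytes:
  [0]=0x80  [1]=0x87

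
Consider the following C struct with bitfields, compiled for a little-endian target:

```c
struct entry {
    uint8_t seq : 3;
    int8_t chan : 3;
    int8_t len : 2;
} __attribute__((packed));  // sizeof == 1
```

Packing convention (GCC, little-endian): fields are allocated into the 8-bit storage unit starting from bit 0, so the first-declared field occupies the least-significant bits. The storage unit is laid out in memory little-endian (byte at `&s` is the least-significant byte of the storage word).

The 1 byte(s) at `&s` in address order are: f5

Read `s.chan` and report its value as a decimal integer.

[0]=0xf5 (little-endian) → word 0xf5
seq [0+:3] = (word>>0) & 0x7 = 5
chan [3+:3] = (word>>3) & 0x7 = 6  ←
len [6+:2] = (word>>6) & 0x3 = 3
chan signed 3b, MSB=1: 6 - 8 = -2

-2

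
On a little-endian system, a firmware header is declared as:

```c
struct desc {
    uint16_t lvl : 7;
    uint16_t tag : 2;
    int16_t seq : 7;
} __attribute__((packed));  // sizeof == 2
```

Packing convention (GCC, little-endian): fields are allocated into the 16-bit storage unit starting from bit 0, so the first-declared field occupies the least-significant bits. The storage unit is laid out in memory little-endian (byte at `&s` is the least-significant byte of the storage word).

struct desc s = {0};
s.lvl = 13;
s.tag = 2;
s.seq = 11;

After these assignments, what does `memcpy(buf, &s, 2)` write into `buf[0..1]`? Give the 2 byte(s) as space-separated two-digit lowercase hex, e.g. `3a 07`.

lvl:7 = 13 → 0xd << 0 → word 0x000d
tag:2 = 2 → 0x2 << 7 → word 0x010d
seq:7 = 11 → 0xb << 9 → word 0x170d
word = 0x170d → little-endian bytes:
  [0]=0x0d  [1]=0x17

0d 17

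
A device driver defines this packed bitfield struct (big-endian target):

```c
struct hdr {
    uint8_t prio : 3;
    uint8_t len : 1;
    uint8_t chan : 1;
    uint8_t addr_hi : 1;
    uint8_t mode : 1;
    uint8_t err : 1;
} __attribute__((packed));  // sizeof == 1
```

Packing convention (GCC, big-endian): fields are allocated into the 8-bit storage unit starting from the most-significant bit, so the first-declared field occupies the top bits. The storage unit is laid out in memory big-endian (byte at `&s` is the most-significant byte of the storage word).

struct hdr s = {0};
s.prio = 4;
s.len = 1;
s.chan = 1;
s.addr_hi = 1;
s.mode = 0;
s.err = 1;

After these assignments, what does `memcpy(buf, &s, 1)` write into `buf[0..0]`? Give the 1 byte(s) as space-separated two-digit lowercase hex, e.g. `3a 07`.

9d

prio (3b) val=4 bits=0x4 at bit 5: 0x80
len (1b) val=1 bits=0x1 at bit 4: 0x90
chan (1b) val=1 bits=0x1 at bit 3: 0x98
addr_hi (1b) val=1 bits=0x1 at bit 2: 0x9c
mode (1b) val=0 bits=0x0 at bit 1: 0x9c
err (1b) val=1 bits=0x1 at bit 0: 0x9d
word = 0x9d → big-endian bytes:
  [0]=0x9d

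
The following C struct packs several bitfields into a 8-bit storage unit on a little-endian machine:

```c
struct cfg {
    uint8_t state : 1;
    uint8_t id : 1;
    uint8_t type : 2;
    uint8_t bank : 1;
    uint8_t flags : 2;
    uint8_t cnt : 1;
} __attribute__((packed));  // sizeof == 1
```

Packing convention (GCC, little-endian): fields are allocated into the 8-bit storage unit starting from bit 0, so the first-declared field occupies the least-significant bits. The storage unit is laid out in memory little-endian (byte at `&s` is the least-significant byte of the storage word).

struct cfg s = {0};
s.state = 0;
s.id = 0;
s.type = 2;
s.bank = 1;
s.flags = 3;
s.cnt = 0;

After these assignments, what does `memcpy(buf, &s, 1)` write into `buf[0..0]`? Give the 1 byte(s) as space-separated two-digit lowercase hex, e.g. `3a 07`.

78

state (1b) val=0 bits=0x0 at bit 0: 0x00
id (1b) val=0 bits=0x0 at bit 1: 0x00
type (2b) val=2 bits=0x2 at bit 2: 0x08
bank (1b) val=1 bits=0x1 at bit 4: 0x18
flags (2b) val=3 bits=0x3 at bit 5: 0x78
cnt (1b) val=0 bits=0x0 at bit 7: 0x78
word = 0x78 → little-endian bytes:
  [0]=0x78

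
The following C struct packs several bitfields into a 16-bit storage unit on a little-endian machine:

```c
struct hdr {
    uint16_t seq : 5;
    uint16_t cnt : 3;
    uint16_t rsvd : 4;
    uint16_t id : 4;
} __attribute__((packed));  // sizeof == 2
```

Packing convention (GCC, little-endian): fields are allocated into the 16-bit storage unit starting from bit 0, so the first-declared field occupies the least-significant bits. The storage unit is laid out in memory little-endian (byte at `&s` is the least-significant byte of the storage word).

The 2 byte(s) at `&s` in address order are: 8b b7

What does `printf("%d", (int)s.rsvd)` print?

[0]=0x8b [1]=0xb7 (little-endian) → word 0xb78b
seq [0+:5] = (word>>0) & 0x1f = 11
cnt [5+:3] = (word>>5) & 0x7 = 4
rsvd [8+:4] = (word>>8) & 0xf = 7  ←
id [12+:4] = (word>>12) & 0xf = 11

7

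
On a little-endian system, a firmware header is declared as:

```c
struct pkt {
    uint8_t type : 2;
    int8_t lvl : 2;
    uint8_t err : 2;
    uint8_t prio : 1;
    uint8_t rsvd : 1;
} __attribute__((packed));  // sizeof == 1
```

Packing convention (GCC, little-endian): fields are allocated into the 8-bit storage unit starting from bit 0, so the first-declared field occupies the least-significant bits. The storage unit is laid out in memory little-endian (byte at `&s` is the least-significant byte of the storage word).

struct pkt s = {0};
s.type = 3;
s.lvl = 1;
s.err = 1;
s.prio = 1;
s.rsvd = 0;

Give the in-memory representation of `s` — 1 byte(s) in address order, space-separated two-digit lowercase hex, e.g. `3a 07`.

type (2b) val=3 bits=0x3 at bit 0: 0x03
lvl (2b) val=1 bits=0x1 at bit 2: 0x07
err (2b) val=1 bits=0x1 at bit 4: 0x17
prio (1b) val=1 bits=0x1 at bit 6: 0x57
rsvd (1b) val=0 bits=0x0 at bit 7: 0x57
word = 0x57 → little-endian bytes:
  [0]=0x57

57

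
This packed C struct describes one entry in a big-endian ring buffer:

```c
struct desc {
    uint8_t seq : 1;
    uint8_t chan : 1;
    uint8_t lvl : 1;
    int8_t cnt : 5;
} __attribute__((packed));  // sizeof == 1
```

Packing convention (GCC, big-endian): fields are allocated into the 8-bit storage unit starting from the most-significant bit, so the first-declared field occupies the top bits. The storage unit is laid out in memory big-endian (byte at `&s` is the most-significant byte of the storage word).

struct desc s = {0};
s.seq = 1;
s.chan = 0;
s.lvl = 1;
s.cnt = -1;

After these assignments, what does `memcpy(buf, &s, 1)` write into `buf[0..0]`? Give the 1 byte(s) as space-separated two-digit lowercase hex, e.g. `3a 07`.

seq (1b) val=1 bits=0x1 at bit 7: 0x80
chan (1b) val=0 bits=0x0 at bit 6: 0x80
lvl (1b) val=1 bits=0x1 at bit 5: 0xa0
cnt (5b) val=-1 bits=0x1f at bit 0: 0xbf
word = 0xbf → big-endian bytes:
  [0]=0xbf

bf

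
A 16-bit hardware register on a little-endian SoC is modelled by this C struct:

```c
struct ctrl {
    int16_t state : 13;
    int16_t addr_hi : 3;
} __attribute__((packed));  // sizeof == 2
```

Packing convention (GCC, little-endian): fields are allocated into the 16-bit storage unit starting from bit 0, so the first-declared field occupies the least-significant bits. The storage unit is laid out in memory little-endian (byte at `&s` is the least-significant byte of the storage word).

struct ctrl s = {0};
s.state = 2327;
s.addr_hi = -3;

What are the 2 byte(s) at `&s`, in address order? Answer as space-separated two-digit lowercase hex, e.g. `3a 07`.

state:13 = 2327 → 0x917 << 0 → word 0x0917
addr_hi:3 = -3 → 0x5 << 13 → word 0xa917
word = 0xa917 → little-endian bytes:
  [0]=0x17  [1]=0xa9

17 a9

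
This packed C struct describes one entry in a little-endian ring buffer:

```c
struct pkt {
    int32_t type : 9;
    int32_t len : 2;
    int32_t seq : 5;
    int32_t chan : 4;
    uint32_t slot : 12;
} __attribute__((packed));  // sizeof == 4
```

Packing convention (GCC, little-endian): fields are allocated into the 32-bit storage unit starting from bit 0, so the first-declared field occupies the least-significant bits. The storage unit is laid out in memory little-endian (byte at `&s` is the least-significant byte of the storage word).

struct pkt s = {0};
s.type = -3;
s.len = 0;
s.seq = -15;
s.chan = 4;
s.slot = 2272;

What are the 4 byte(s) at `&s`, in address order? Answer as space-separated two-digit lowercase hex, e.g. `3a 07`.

fd 89 04 8e

type (9b) val=-3 bits=0x1fd at bit 0: 0x000001fd
len (2b) val=0 bits=0x0 at bit 9: 0x000001fd
seq (5b) val=-15 bits=0x11 at bit 11: 0x000089fd
chan (4b) val=4 bits=0x4 at bit 16: 0x000489fd
slot (12b) val=2272 bits=0x8e0 at bit 20: 0x8e0489fd
word = 0x8e0489fd → little-endian bytes:
  [0]=0xfd  [1]=0x89  [2]=0x04  [3]=0x8e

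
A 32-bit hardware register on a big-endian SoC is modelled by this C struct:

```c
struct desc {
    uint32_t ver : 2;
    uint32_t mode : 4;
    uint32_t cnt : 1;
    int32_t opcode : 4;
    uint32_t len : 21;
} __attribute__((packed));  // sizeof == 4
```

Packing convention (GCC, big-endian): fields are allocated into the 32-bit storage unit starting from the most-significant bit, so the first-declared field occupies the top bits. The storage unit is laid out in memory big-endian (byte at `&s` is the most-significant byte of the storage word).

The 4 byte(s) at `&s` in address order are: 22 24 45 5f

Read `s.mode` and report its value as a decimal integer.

8

[0]=0x22 [1]=0x24 [2]=0x45 [3]=0x5f (big-endian) → word 0x2224455f
ver:2 @ bit 30 → (0x2224455f>>30)&0x3 = 0x0
mode:4 @ bit 26 → (0x2224455f>>26)&0xf = 0x8  ←
cnt:1 @ bit 25 → (0x2224455f>>25)&0x1 = 0x1
opcode:4 @ bit 21 → (0x2224455f>>21)&0xf = 0x1
len:21 @ bit 0 → (0x2224455f>>0)&0x1fffff = 0x4455f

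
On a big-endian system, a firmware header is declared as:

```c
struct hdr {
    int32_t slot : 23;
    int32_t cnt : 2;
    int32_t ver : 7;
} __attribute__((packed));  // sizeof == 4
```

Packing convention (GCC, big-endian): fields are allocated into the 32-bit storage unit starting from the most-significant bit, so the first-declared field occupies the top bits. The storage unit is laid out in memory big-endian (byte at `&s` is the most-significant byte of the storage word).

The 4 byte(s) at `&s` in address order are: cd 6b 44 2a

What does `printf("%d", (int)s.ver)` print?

[0]=0xcd [1]=0x6b [2]=0x44 [3]=0x2a (big-endian) → word 0xcd6b442a
slot [9+:23] = (word>>9) & 0x7fffff = 6731170
cnt [7+:2] = (word>>7) & 0x3 = 0
ver [0+:7] = (word>>0) & 0x7f = 42  ←
ver signed 7b, MSB=0: value = 42

42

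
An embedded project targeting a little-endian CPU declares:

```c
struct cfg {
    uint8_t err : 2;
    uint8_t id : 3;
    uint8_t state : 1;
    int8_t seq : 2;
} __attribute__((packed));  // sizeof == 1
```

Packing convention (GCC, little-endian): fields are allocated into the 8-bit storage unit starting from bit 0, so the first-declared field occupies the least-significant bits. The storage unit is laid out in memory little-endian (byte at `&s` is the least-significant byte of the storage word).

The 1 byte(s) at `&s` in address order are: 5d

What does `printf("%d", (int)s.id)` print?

7

[0]=0x5d (little-endian) → word 0x5d
err:2 @ bit 0 → (0x5d>>0)&0x3 = 0x1
id:3 @ bit 2 → (0x5d>>2)&0x7 = 0x7  ←
state:1 @ bit 5 → (0x5d>>5)&0x1 = 0x0
seq:2 @ bit 6 → (0x5d>>6)&0x3 = 0x1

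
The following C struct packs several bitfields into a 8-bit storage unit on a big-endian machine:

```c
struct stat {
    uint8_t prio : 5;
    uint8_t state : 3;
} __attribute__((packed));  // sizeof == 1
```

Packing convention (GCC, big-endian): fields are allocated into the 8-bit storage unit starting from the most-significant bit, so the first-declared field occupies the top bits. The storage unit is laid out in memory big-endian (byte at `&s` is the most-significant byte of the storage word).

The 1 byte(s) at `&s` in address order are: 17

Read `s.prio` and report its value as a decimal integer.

[0]=0x17 (big-endian) → word 0x17
prio [3+:5] = (word>>3) & 0x1f = 2  ←
state [0+:3] = (word>>0) & 0x7 = 7

2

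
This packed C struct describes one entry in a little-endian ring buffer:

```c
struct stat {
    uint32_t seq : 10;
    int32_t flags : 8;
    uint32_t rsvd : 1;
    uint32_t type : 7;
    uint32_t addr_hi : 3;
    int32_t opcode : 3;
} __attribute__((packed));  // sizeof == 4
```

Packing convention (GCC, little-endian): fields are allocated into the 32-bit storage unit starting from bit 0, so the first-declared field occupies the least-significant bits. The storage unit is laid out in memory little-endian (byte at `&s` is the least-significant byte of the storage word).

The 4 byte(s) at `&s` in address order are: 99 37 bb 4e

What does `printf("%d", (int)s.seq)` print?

[0]=0x99 [1]=0x37 [2]=0xbb [3]=0x4e (little-endian) → word 0x4ebb3799
seq:10 @ bit 0 → (0x4ebb3799>>0)&0x3ff = 0x399  ←
flags:8 @ bit 10 → (0x4ebb3799>>10)&0xff = 0xcd
rsvd:1 @ bit 18 → (0x4ebb3799>>18)&0x1 = 0x0
type:7 @ bit 19 → (0x4ebb3799>>19)&0x7f = 0x57
addr_hi:3 @ bit 26 → (0x4ebb3799>>26)&0x7 = 0x3
opcode:3 @ bit 29 → (0x4ebb3799>>29)&0x7 = 0x2

921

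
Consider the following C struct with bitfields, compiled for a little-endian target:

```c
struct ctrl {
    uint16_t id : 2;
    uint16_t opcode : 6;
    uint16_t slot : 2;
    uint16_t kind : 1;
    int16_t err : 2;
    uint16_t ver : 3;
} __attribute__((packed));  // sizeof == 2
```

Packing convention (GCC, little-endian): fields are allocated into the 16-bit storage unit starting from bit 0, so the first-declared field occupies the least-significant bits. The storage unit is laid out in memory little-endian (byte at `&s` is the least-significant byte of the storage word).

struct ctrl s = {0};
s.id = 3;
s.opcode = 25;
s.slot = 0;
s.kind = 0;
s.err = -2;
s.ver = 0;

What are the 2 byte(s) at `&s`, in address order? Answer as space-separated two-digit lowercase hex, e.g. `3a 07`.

67 10

id (2b) val=3 bits=0x3 at bit 0: 0x0003
opcode (6b) val=25 bits=0x19 at bit 2: 0x0067
slot (2b) val=0 bits=0x0 at bit 8: 0x0067
kind (1b) val=0 bits=0x0 at bit 10: 0x0067
err (2b) val=-2 bits=0x2 at bit 11: 0x1067
ver (3b) val=0 bits=0x0 at bit 13: 0x1067
word = 0x1067 → little-endian bytes:
  [0]=0x67  [1]=0x10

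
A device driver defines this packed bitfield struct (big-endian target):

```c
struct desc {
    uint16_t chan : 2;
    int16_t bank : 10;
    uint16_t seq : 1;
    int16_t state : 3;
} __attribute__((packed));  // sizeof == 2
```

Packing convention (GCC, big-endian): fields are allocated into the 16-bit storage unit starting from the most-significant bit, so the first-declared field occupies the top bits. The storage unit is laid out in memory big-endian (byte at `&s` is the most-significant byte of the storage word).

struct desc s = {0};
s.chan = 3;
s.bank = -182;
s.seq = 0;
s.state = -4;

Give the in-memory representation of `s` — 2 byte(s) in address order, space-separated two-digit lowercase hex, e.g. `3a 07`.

f4 a4

[14+:2] chan=3 & 0x3 = 0x3; word=0xc000
[4+:10] bank=-182 & 0x3ff = 0x34a; word=0xf4a0
[3+:1] seq=0 & 0x1 = 0x0; word=0xf4a0
[0+:3] state=-4 & 0x7 = 0x4; word=0xf4a4
word = 0xf4a4 → big-endian bytes:
  [0]=0xf4  [1]=0xa4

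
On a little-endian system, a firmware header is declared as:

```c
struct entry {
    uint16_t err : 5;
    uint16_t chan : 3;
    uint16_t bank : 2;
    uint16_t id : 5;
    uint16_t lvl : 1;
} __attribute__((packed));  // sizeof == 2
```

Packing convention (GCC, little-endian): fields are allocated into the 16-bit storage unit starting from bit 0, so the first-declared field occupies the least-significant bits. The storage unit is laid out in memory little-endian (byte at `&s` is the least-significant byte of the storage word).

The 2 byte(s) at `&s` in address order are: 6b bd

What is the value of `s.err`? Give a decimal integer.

[0]=0x6b [1]=0xbd (little-endian) → word 0xbd6b
err [0+:5] = (word>>0) & 0x1f = 11  ←
chan [5+:3] = (word>>5) & 0x7 = 3
bank [8+:2] = (word>>8) & 0x3 = 1
id [10+:5] = (word>>10) & 0x1f = 15
lvl [15+:1] = (word>>15) & 0x1 = 1

11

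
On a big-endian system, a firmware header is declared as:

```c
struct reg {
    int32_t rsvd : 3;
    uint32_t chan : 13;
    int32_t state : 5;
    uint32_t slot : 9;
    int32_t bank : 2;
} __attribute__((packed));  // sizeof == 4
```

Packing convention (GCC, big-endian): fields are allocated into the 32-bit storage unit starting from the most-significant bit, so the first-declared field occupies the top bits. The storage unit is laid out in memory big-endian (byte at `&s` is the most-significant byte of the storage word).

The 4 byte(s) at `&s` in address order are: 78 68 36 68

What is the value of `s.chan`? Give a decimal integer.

6248

[0]=0x78 [1]=0x68 [2]=0x36 [3]=0x68 (big-endian) → word 0x78683668
rsvd [29+:3] = (word>>29) & 0x7 = 3
chan [16+:13] = (word>>16) & 0x1fff = 6248  ←
state [11+:5] = (word>>11) & 0x1f = 6
slot [2+:9] = (word>>2) & 0x1ff = 410
bank [0+:2] = (word>>0) & 0x3 = 0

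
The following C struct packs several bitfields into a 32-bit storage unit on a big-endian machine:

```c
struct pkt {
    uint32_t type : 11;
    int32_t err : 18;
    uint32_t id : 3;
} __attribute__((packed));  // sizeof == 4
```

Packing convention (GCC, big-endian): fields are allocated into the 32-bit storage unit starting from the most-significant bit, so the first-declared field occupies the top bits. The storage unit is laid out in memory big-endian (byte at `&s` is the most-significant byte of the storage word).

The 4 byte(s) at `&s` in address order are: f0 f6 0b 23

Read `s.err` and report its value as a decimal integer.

[0]=0xf0 [1]=0xf6 [2]=0x0b [3]=0x23 (big-endian) → word 0xf0f60b23
type:11 @ bit 21 → (0xf0f60b23>>21)&0x7ff = 0x787
err:18 @ bit 3 → (0xf0f60b23>>3)&0x3ffff = 0x2c164  ←
id:3 @ bit 0 → (0xf0f60b23>>0)&0x7 = 0x3
err signed 18b, MSB=1: 180580 - 262144 = -81564

-81564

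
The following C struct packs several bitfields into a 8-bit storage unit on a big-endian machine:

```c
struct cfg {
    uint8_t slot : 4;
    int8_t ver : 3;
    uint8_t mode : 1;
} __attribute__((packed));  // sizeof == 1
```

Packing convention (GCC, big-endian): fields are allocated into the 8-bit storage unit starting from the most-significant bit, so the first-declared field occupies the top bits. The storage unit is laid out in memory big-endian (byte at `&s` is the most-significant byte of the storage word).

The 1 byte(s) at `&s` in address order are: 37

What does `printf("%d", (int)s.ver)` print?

3

[0]=0x37 (big-endian) → word 0x37
slot [4+:4] = (word>>4) & 0xf = 3
ver [1+:3] = (word>>1) & 0x7 = 3  ←
mode [0+:1] = (word>>0) & 0x1 = 1
ver signed 3b, MSB=0: value = 3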